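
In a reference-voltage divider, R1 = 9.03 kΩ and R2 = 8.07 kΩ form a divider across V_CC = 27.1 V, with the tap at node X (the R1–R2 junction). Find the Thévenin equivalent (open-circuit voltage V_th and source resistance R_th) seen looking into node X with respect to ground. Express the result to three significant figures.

V_th ≈ 12.8 V, R_th ≈ 4.26 kΩ

With X open, the divider is unloaded: V_th = 27.1 × 8.07/17.10 = 12.79 V.
With V_CC suppressed (replaced by a short), R_th = R1 ‖ R2 = (9.030 × 8.07)/(9.030 + 8.07) = 4.262 kΩ.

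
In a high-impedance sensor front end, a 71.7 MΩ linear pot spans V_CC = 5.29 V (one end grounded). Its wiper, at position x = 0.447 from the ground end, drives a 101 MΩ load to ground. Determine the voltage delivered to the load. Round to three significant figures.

V_out ≈ 2.01 V

Lower segment x·R_p = 32.05 MΩ; upper segment (1−x)·R_p = 39.65 MΩ.
R_L loads the lower segment: effective lower R = 24.33 MΩ.
Then V_out = V_CC · 24.33/(39.65 + 24.33) = 2.012 V.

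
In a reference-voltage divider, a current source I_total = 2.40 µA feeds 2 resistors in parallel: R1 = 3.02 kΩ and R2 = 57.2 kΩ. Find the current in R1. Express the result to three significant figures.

I ≈ 2.28 µA

Two-branch current divider: I_k = I_total · R_other/(R_1 + R_2).
So I = 2.40 × 57.2/60.22 = 2.280 µA.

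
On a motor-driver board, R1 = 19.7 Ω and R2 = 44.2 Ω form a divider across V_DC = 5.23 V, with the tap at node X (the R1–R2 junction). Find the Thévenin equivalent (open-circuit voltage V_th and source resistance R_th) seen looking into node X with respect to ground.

Open-circuit (no load on X): V_th = V_DC · R2/(R1 + R2) = 5.23 × 44.2/(19.70 + 44.2) = 3.618 V.
Looking into X with the source shorted: R_th = R1·R2/(R1+R2) = 19.70 × 44.2/63.90 = 13.63 Ω.

V_th ≈ 3.62 V, R_th ≈ 13.6 Ω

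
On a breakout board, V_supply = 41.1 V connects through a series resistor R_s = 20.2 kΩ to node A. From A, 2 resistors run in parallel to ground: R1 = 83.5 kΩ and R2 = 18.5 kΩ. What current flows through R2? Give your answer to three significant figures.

I ≈ 0.952 mA

Combine the parallel branches: R_p = (1/83.5 + 1/18.5)⁻¹ = 15.14 kΩ.
Node voltage V_A = V_supply · R_p/(R_s + R_p) = 41.1 × 0.4285 = 17.61 V.
I(R2) = V_A / R2 = 17.61/18.5 = 0.9519 mA.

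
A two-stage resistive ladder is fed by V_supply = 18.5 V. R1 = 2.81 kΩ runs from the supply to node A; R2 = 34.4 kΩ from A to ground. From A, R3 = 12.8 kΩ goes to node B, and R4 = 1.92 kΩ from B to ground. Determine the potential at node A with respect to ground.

Looking into the second stage from A: R3 + R4 = 14.72 kΩ appears in parallel with R2.
R2 ‖ (R3+R4) = 10.31 kΩ.
First divider: V_A = V_supply · 10.31/(2.81 + 10.31) = 14.54 V.

V_A ≈ 14.5 V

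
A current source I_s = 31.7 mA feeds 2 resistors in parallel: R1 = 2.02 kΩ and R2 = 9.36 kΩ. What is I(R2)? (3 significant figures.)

Two-branch current divider: I_k = I_s · R_other/(R_1 + R_2).
I(R2) = 31.7 × 2.02/(2.02 + 9.36) = 31.7 × 0.1775 = 5.627 mA.

I ≈ 5.63 mA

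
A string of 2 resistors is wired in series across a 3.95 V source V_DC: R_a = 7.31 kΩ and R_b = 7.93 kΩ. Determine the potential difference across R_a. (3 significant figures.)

V ≈ 1.89 V

Series total: ΣR = 7.31 + 7.93 = 15.24 kΩ.
Voltage divider: V = V_DC · (7.310 / 15.24) = 3.95 × 0.4797 = 1.895 V.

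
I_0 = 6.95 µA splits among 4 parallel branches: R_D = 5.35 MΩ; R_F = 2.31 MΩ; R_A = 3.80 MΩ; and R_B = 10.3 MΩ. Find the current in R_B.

I ≈ 0.688 µA

Total conductance ΣG = 1/5.35 + 1/2.31 + 1/3.80 + 1/10.3 = 0.9801 (units of 1/MΩ).
Current divider: I(R_B) = I_0 · G_k/ΣG = 6.95 × (0.09709/0.9801) = 6.95 × 0.09906 = 0.6885 µA.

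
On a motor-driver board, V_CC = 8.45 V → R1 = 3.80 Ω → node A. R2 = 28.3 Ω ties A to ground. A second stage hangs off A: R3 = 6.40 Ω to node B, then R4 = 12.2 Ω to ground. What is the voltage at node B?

V_B ≈ 4.14 V

Node A sees R2 in parallel with the series input of stage 2, R3 + R4 = 18.60 Ω.
R2 ‖ (R3+R4) = 11.22 Ω.
First divider: V_A = V_CC · 11.22/(3.80 + 11.22) = 6.313 V.
V_B = V_A × 0.6559 = 4.141 V.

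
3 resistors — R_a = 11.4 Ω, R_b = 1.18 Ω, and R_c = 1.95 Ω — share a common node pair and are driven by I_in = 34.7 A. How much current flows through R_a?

I ≈ 2.10 A

ΣG = 1/11.4 + 1/1.18 + 1/1.95 = 1.448.
Current divider: I(R_a) = I_in · G_k/ΣG = 34.7 × (0.08772/1.448) = 34.7 × 0.06058 = 2.102 A.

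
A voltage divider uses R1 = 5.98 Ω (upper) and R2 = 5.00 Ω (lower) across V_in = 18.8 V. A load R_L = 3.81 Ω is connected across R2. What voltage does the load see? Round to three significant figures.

V_out ≈ 4.99 V

First combine the lower leg with the load: R2 ‖ R_L = 2.162 Ω.
Voltage divider with the loaded lower leg: V_out = 18.8 × 2.162/(5.98 + 2.162) = 18.8 × 0.2656 = 4.993 V.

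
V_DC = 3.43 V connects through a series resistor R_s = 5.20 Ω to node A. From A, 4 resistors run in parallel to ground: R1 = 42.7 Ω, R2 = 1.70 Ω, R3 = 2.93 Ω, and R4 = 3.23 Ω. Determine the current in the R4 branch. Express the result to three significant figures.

I ≈ 0.140 A

Combine the parallel branches: R_p = (1/42.7 + 1/1.70 + 1/2.93 + 1/3.23)⁻¹ = 0.7920 Ω.
V_A by voltage divider: V_A = 3.43 × 0.7920/(5.20 + 0.7920) = 0.4534 V.
Branch current I = V_A/R4 = 0.4534/3.23 = 0.1404 A.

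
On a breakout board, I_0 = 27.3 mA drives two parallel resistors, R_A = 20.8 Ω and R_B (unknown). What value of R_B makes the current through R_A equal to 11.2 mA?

R_B ≈ 14.5 Ω

The fraction through R_A equals R_B/(R_A+R_B).
11.2/27.3 = R_B/(R_A + R_B) → R_B = R_A · (0.4103)/(1 − 0.4103) = 20.8 × 0.6957 = 14.47 Ω.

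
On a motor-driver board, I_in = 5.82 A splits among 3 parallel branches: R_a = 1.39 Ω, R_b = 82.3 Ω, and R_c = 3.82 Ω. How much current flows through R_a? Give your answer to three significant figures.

Conductances: ΣG = 1/1.39 + 1/82.3 + 1/3.82 = 0.9934 (1/Ω).
By the current-divider rule, I = I_in · G_k/ΣG = 5.82 × 0.7242 = 4.215 A.

I ≈ 4.22 A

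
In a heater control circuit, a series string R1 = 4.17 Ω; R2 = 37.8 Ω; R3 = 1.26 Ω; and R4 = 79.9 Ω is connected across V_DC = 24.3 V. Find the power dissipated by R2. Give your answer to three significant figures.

ΣR = 123.1 Ω → I = 24.3/123.1 = 0.1974 A.
P = I²R = 0.03895 × 37.8 = 1.472 W.

P ≈ 1.47 W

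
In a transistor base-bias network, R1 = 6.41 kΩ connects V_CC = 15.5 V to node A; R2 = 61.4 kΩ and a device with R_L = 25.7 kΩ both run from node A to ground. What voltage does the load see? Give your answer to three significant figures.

V_out ≈ 11.4 V

First combine the lower leg with the load: R2 ‖ R_L = 18.12 kΩ.
Then V_out = V_CC · R2'/(R1 + R2') = 15.5 × 18.12/24.53 = 11.45 V.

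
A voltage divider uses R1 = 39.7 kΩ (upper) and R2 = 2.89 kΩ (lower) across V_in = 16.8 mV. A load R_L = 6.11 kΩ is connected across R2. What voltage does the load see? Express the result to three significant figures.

The load sits in parallel with R2, giving an effective lower resistance R2' = R2·R_L/(R2+R_L) = 1.962 kΩ.
Then V_out = V_in · R2'/(R1 + R2') = 16.8 × 1.962/41.66 = 0.7912 mV.

V_out ≈ 0.791 mV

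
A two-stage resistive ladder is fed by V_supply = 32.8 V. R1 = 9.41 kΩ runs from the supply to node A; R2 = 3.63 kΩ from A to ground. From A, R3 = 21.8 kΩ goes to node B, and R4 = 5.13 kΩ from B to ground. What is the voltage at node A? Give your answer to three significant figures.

V_A ≈ 8.32 V

Node A sees R2 in parallel with the series input of stage 2, R3 + R4 = 26.93 kΩ.
Effective lower resistance at A: R2 ‖ 26.93 = 3.199 kΩ.
So V_A = 32.8 × 0.2537 = 8.321 V.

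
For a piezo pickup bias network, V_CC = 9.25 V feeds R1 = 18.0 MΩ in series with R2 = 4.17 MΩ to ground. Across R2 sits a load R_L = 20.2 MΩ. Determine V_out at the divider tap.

V_out ≈ 1.49 V

First combine the lower leg with the load: R2 ‖ R_L = 3.456 MΩ.
Then V_out = V_CC · R2'/(R1 + R2') = 9.25 × 3.456/21.46 = 1.490 V.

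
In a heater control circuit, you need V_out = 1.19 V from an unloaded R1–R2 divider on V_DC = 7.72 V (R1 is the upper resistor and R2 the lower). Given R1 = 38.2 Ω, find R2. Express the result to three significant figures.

R2 ≈ 6.96 Ω

The divider ratio is R2/(R1+R2) = 1.19/7.72 = 0.1541.
R2 = R1 · 0.1541/(1 − 0.1541) = 6.961 Ω.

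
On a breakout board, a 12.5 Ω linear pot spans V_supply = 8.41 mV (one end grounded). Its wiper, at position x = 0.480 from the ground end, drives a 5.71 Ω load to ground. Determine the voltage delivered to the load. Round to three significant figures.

V_out ≈ 2.61 mV

Lower segment x·R_p = 6.000 Ω; upper segment (1−x)·R_p = 6.500 Ω.
(x·R_p) ‖ R_L = 2.926 Ω.
Then V_out = V_supply · 2.926/(6.500 + 2.926) = 2.610 mV.
(Unloaded: V_out = x·V_supply = 4.04 mV.)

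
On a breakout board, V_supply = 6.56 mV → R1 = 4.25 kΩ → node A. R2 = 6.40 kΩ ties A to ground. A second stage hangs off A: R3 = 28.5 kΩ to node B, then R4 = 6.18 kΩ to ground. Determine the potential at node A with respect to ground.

The second stage (R3 + R4 = 34.68 kΩ) loads node A in parallel with R2.
Effective lower resistance at A: R2 ‖ 34.68 = 5.403 kΩ.
So V_A = 6.56 × 0.5597 = 3.672 mV.

V_A ≈ 3.67 mV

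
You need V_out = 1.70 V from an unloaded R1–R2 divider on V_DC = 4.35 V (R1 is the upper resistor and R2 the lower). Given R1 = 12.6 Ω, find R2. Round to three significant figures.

R2 ≈ 8.08 Ω

V_out/V_DC = R2/(R1+R2) = 0.3908.
R2 = R1 · 0.3908/(1 − 0.3908) = 8.083 Ω.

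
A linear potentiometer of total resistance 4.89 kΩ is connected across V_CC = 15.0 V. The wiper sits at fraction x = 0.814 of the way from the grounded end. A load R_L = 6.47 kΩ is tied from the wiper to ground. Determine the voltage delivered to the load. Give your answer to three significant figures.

V_out ≈ 11.0 V

Lower segment x·R_p = 3.980 kΩ; upper segment (1−x)·R_p = 0.9095 kΩ.
(x·R_p) ‖ R_L = 2.464 kΩ.
Then V_out = V_CC · 2.464/(0.9095 + 2.464) = 10.96 V.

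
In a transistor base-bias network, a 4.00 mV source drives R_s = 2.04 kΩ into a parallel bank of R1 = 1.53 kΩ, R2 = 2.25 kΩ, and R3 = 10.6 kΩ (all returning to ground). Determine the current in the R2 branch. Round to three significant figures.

Parallel bank: R_p = 1/(1/1.53 + 1/2.25 + 1/10.6) = 0.8387 kΩ.
Node voltage V_A = V_supply · R_p/(R_s + R_p) = 4.00 × 0.2913 = 1.165 mV.
Branch current I = V_A/R2 = 1.165/2.25 = 0.5179 µA.

I ≈ 0.518 µA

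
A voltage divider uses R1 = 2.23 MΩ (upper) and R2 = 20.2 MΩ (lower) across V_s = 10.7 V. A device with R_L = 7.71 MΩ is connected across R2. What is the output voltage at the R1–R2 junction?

V_out ≈ 7.64 V

The load sits in parallel with R2, giving an effective lower resistance R2' = R2·R_L/(R2+R_L) = 5.580 MΩ.
Then V_out = V_s · R2'/(R1 + R2') = 10.7 × 5.580/7.810 = 7.645 V.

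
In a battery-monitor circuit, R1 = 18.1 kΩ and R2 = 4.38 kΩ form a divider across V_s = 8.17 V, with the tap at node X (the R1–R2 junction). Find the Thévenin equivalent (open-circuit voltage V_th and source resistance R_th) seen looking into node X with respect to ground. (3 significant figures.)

V_th ≈ 1.59 V, R_th ≈ 3.53 kΩ

V_th is the unloaded tap voltage: V_s · R2/(R1+R2) = 8.17 × 0.1948 = 1.592 V.
Zeroing V_s shorts the top of R1 to ground, so R_th = R1 ‖ R2 = 3.527 kΩ.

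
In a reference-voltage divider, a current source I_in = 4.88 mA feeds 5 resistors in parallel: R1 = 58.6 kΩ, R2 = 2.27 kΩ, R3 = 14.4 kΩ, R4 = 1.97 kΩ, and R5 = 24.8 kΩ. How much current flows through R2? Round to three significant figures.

ΣG = 1/58.6 + 1/2.27 + 1/14.4 + 1/1.97 + 1/24.8 = 1.075.
Current divider: I(R2) = I_in · G_k/ΣG = 4.88 × (0.4405/1.075) = 4.88 × 0.4098 = 2.000 mA.

I ≈ 2.00 mA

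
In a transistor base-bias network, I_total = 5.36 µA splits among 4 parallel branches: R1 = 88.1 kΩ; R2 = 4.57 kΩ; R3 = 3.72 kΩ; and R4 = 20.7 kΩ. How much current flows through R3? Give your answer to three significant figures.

ΣG = 1/88.1 + 1/4.57 + 1/3.72 + 1/20.7 = 0.5473.
Current divider: I(R3) = I_total · G_k/ΣG = 5.36 × (0.2688/0.5473) = 5.36 × 0.4912 = 2.633 µA.

I ≈ 2.63 µA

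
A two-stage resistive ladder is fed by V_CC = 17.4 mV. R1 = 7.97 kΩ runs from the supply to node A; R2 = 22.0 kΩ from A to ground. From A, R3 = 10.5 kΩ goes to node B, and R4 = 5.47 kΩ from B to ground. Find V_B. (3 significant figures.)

Node A sees R2 in parallel with the series input of stage 2, R3 + R4 = 15.97 kΩ.
R2 ‖ (R3+R4) = 9.253 kΩ.
First divider: V_A = V_CC · 9.253/(7.97 + 9.253) = 9.348 mV.
Stage 2 is unloaded, so V_B = V_A · R4/(R3+R4) = 9.348 × 5.47/15.97 = 3.202 mV.

V_B ≈ 3.20 mV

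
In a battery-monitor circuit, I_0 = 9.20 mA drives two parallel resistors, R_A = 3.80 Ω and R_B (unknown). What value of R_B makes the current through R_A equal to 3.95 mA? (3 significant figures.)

In a two-way split, I_A/I_0 = R_B/(R_A + R_B).
3.95/9.20 = R_B/(R_A + R_B) → R_B = R_A · (0.4293)/(1 − 0.4293) = 3.80 × 0.7524 = 2.859 Ω.

R_B ≈ 2.86 Ω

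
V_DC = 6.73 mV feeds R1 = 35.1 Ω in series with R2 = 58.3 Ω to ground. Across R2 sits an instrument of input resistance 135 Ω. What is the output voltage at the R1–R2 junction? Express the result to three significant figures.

First combine the lower leg with the load: R2 ‖ R_L = 40.72 Ω.
Voltage divider with the loaded lower leg: V_out = 6.73 × 40.72/(35.1 + 40.72) = 6.73 × 0.5370 = 3.614 mV.

V_out ≈ 3.61 mV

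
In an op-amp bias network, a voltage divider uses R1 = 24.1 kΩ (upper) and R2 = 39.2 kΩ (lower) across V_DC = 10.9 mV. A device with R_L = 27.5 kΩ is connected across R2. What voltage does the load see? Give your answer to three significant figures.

The load sits in parallel with R2, giving an effective lower resistance R2' = R2·R_L/(R2+R_L) = 16.16 kΩ.
Voltage divider with the loaded lower leg: V_out = 10.9 × 16.16/(24.1 + 16.16) = 10.9 × 0.4014 = 4.375 mV.

V_out ≈ 4.38 mV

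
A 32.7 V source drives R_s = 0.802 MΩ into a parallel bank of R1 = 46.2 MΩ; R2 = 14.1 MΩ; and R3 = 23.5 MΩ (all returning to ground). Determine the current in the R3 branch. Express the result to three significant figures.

I ≈ 1.26 µA

Parallel bank: R_p = 1/(1/46.2 + 1/14.1 + 1/23.5) = 7.401 MΩ.
Node voltage V_A = V_supply · R_p/(R_s + R_p) = 32.7 × 0.9022 = 29.50 V.
I(R3) = V_A / R3 = 29.50/23.5 = 1.255 µA.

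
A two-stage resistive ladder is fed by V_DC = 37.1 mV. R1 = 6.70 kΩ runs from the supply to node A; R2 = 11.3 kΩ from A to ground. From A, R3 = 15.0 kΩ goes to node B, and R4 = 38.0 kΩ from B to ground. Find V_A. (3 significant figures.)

The second stage (R3 + R4 = 53.00 kΩ) loads node A in parallel with R2.
Effective lower resistance at A: R2 ‖ 53.00 = 9.314 kΩ.
V_A = 37.1 × 9.314/(6.70 + 9.314) = 21.58 mV.

V_A ≈ 21.6 mV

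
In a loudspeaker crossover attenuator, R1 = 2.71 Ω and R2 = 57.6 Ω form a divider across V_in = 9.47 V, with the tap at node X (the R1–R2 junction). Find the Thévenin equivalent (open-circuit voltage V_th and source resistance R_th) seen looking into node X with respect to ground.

V_th ≈ 9.04 V, R_th ≈ 2.59 Ω

V_th is the unloaded tap voltage: V_in · R2/(R1+R2) = 9.47 × 0.9551 = 9.044 V.
Looking into X with the source shorted: R_th = R1·R2/(R1+R2) = 2.710 × 57.6/60.31 = 2.588 Ω.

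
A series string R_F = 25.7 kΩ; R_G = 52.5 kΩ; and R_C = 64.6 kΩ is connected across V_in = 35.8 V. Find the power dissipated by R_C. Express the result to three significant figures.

P ≈ 4.06 mW

Series current I = V_in/ΣR = 35.8/142.8 = 0.2507 mA.
P = I²R = 0.06285 × 64.6 = 4.060 mW.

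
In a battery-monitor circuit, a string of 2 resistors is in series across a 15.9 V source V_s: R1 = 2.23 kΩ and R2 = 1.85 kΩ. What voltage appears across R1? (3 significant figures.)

V ≈ 8.69 V

ΣR = 2.23 + 1.85 = 4.080 kΩ.
V = V_s · R/ΣR = 15.9 × 0.5466 = 8.690 V.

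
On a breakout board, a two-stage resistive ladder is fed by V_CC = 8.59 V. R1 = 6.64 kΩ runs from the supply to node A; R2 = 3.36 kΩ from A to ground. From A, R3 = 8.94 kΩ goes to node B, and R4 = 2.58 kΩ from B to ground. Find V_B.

Looking into the second stage from A: R3 + R4 = 11.52 kΩ appears in parallel with R2.
R2 ‖ (R3+R4) = 2.601 kΩ.
V_A = 8.59 × 2.601/(6.64 + 2.601) = 2.418 V.
Stage 2 is unloaded, so V_B = V_A · R4/(R3+R4) = 2.418 × 2.58/11.52 = 0.5415 V.

V_B ≈ 0.542 V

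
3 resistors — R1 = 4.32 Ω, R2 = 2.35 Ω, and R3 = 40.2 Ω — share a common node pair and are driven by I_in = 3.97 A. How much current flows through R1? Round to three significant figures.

Total conductance ΣG = 1/4.32 + 1/2.35 + 1/40.2 = 0.6819 (units of 1/Ω).
Current divider: I(R1) = I_in · G_k/ΣG = 3.97 × (0.2315/0.6819) = 3.97 × 0.3395 = 1.348 A.

I ≈ 1.35 A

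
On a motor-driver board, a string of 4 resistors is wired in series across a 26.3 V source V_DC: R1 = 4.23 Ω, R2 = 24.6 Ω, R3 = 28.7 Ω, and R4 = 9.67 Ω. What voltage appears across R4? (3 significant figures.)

Total series resistance ΣR = 4.23 + 24.6 + 28.7 + 9.67 = 67.20 Ω.
Voltage divider: V = V_DC · (9.670 / 67.20) = 26.3 × 0.1439 = 3.785 V.

V ≈ 3.78 V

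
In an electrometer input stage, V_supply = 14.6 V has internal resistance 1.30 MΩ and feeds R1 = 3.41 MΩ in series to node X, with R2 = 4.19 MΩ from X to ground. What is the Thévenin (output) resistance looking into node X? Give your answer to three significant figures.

R1' = 1.30 + 3.41 = 4.710 MΩ (source resistance + R1).
Zeroing V_supply shorts the top of R1' to ground, so R_th = R1' ‖ R2 = 2.217 MΩ.

R_th ≈ 2.22 MΩ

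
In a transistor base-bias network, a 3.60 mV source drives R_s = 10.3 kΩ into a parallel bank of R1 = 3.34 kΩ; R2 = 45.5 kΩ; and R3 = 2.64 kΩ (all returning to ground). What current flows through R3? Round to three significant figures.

I ≈ 0.166 µA

Parallel bank: R_p = 1/(1/3.34 + 1/45.5 + 1/2.64) = 1.428 kΩ.
V_A = 3.60 × 1.428/11.73 = 0.4384 mV.
I(R3) = V_A / R3 = 0.4384/2.64 = 0.1661 µA.
(Equivalently: I_total = 0.3070 µA, then current-divider fraction G_k/ΣG = 0.5410.)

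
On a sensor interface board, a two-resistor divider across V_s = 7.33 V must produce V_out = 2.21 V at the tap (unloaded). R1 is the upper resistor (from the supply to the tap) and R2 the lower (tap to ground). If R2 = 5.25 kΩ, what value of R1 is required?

The divider ratio is R2/(R1+R2) = 2.21/7.33 = 0.3015.
Rearranging, R1 = R2·(1−k)/k = 5.25 × 2.317 = 12.16 kΩ.

R1 ≈ 12.2 kΩ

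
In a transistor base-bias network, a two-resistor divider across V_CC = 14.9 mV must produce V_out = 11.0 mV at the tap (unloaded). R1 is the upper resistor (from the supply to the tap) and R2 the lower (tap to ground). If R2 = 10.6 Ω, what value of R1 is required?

R1 ≈ 3.76 Ω

V_out/V_CC = R2/(R1+R2) = 0.7383.
Rearranging, R1 = R2·(1−k)/k = 10.6 × 0.3545 = 3.758 Ω.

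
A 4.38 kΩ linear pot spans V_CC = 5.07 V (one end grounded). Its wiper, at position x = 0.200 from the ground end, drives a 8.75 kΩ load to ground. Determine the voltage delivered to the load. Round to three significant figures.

V_out ≈ 0.939 V

The pot divides into 3.504 kΩ above the wiper and 0.8760 kΩ below.
(x·R_p) ‖ R_L = 0.7963 kΩ.
V_out = 5.07 × 0.7963/(3.504 + 0.7963) = 0.9388 V.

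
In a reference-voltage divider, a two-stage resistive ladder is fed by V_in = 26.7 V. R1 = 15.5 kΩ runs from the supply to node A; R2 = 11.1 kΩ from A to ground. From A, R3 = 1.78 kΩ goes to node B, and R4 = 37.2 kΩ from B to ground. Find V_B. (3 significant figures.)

V_B ≈ 9.12 V

Looking into the second stage from A: R3 + R4 = 38.98 kΩ appears in parallel with R2.
Effective lower resistance at A: R2 ‖ 38.98 = 8.640 kΩ.
First divider: V_A = V_in · 8.640/(15.5 + 8.640) = 9.556 V.
Stage 2 is unloaded, so V_B = V_A · R4/(R3+R4) = 9.556 × 37.2/38.98 = 9.120 V.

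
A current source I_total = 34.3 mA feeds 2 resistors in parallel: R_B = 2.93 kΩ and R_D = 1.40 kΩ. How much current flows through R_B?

For two parallel branches, I_k = I_total · (other R)/(sum of R).
So I = 34.3 × 1.40/4.330 = 11.09 mA.

I ≈ 11.1 mA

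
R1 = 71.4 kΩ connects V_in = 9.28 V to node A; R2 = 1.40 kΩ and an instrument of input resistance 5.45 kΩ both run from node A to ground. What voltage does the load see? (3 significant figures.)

First combine the lower leg with the load: R2 ‖ R_L = 1.114 kΩ.
Now apply the divider: V_out = 9.28 × 0.01536 = 0.1425 V.
(Unloaded it would be 0.178 V; the load pulls it down.)

V_out ≈ 0.143 V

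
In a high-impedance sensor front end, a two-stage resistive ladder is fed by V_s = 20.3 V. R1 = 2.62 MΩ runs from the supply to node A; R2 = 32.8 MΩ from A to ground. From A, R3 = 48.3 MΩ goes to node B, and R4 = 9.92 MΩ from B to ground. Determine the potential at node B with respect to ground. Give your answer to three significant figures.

Node A sees R2 in parallel with the series input of stage 2, R3 + R4 = 58.22 MΩ.
Effective lower resistance at A: R2 ‖ 58.22 = 20.98 MΩ.
V_A = 20.3 × 20.98/(2.62 + 20.98) = 18.05 V.
V_B = V_A × 0.1704 = 3.075 V.

V_B ≈ 3.07 V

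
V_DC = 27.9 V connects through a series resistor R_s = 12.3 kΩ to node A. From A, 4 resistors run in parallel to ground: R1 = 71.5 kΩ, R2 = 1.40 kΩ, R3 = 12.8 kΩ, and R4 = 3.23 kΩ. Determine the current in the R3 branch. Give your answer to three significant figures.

I ≈ 0.148 mA

Combine the parallel branches: R_p = (1/71.5 + 1/1.40 + 1/12.8 + 1/3.23)⁻¹ = 0.8961 kΩ.
V_A by voltage divider: V_A = 27.9 × 0.8961/(12.3 + 0.8961) = 1.895 V.
I(R3) = V_A / R3 = 1.895/12.8 = 0.1480 mA.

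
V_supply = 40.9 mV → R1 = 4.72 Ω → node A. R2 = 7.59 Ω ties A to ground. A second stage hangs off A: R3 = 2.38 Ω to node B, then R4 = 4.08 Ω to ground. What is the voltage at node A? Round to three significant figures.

Node A sees R2 in parallel with the series input of stage 2, R3 + R4 = 6.460 Ω.
Effective lower resistance at A: R2 ‖ 6.460 = 3.490 Ω.
So V_A = 40.9 × 0.4251 = 17.39 mV.

V_A ≈ 17.4 mV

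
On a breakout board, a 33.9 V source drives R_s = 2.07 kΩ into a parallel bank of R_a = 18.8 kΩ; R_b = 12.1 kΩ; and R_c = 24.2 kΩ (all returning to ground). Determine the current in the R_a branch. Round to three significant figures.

I ≈ 1.32 mA

Equivalent of the parallel group: R_p = 5.645 kΩ.
V_A by voltage divider: V_A = 33.9 × 5.645/(2.07 + 5.645) = 24.80 V.
I(R_a) = V_A / R_a = 24.80/18.8 = 1.319 mA.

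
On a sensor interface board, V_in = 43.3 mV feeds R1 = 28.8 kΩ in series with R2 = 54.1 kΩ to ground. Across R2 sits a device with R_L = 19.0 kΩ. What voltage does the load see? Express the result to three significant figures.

V_out ≈ 14.2 mV

The load sits in parallel with R2, giving an effective lower resistance R2' = R2·R_L/(R2+R_L) = 14.06 kΩ.
Voltage divider with the loaded lower leg: V_out = 43.3 × 14.06/(28.8 + 14.06) = 43.3 × 0.3281 = 14.21 mV.
(Unloaded it would be 28.3 mV; the load pulls it down.)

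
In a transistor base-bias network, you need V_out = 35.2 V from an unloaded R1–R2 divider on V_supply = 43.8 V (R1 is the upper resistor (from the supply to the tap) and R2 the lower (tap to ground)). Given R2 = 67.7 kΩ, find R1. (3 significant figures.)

R1 ≈ 16.5 kΩ

Required fraction k = V_out/V_supply = 0.8037.
Rearranging, R1 = R2·(1−k)/k = 67.7 × 0.2443 = 16.54 kΩ.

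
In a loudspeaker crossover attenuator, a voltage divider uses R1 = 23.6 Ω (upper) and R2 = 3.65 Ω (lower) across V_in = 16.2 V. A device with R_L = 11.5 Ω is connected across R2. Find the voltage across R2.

V_out ≈ 1.70 V

R2 ‖ R_L = (3.65 × 11.5)/(3.65 + 11.5) = 2.771 Ω.
Then V_out = V_in · R2'/(R1 + R2') = 16.2 × 2.771/26.37 = 1.702 V.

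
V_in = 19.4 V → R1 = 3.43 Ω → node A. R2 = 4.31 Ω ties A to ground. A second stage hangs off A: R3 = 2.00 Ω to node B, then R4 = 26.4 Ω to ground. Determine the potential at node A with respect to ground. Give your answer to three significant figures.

Node A sees R2 in parallel with the series input of stage 2, R3 + R4 = 28.40 Ω.
Effective lower resistance at A: R2 ‖ 28.40 = 3.742 Ω.
First divider: V_A = V_in · 3.742/(3.43 + 3.742) = 10.12 V.

V_A ≈ 10.1 V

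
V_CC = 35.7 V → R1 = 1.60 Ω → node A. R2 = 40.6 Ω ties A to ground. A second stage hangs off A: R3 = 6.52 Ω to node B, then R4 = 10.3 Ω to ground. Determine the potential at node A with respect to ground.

V_A ≈ 31.5 V

The second stage (R3 + R4 = 16.82 Ω) loads node A in parallel with R2.
R2 ‖ (R3+R4) = 11.89 Ω.
First divider: V_A = V_CC · 11.89/(1.60 + 11.89) = 31.47 V.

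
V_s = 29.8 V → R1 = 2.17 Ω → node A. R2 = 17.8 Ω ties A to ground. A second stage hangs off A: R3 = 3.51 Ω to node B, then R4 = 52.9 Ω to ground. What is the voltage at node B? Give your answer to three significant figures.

V_B ≈ 24.1 V

Looking into the second stage from A: R3 + R4 = 56.41 Ω appears in parallel with R2.
R2 ‖ (R3+R4) = 13.53 Ω.
So V_A = 29.8 × 0.8618 = 25.68 V.
Then the unloaded second divider: V_B = V_A × R4/(R3+R4) = 25.68 × 0.9378 = 24.08 V.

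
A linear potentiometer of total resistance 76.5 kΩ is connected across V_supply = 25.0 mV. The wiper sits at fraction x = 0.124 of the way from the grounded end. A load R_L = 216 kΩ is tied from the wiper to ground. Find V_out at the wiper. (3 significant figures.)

The pot divides into 67.01 kΩ above the wiper and 9.486 kΩ below.
Lower segment in parallel with the load: 9.486 ‖ 216 = 9.087 kΩ.
V_out = 25.0 × 9.087/(67.01 + 9.087) = 2.985 mV.
(Unloaded: V_out = x·V_supply = 3.10 mV.)

V_out ≈ 2.99 mV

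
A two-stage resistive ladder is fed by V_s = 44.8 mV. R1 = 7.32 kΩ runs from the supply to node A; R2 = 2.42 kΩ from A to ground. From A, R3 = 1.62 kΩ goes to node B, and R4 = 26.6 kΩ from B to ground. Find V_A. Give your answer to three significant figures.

Looking into the second stage from A: R3 + R4 = 28.22 kΩ appears in parallel with R2.
R2 ‖ (R3+R4) = 2.229 kΩ.
First divider: V_A = V_s · 2.229/(7.32 + 2.229) = 10.46 mV.

V_A ≈ 10.5 mV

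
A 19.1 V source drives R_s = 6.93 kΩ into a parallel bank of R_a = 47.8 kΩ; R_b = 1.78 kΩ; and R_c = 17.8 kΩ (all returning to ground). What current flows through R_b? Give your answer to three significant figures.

I ≈ 1.98 mA

Equivalent of the parallel group: R_p = 1.565 kΩ.
V_A = 19.1 × 1.565/8.495 = 3.519 V.
Branch current I = V_A/R_b = 3.519/1.78 = 1.977 mA.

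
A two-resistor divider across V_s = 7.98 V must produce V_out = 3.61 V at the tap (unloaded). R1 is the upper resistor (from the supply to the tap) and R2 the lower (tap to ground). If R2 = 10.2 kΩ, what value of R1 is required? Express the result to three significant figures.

Required fraction k = V_out/V_s = 0.4524.
So R1 = R2 · (V_s/V_out − 1) = 10.2 × (7.98/3.61 − 1) = 10.2 × 1.211 = 12.35 kΩ.

R1 ≈ 12.3 kΩ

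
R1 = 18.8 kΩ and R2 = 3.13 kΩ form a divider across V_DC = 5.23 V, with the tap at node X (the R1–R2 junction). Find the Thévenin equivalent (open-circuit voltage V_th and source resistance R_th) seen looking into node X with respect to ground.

V_th ≈ 0.746 V, R_th ≈ 2.68 kΩ

V_th is the unloaded tap voltage: V_DC · R2/(R1+R2) = 5.23 × 0.1427 = 0.7465 V.
With V_DC suppressed (replaced by a short), R_th = R1 ‖ R2 = (18.80 × 3.13)/(18.80 + 3.13) = 2.683 kΩ.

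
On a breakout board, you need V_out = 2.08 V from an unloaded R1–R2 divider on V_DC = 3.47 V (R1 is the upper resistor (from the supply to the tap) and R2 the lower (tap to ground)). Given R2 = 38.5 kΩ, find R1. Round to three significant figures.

The divider ratio is R2/(R1+R2) = 2.08/3.47 = 0.5994.
Rearranging, R1 = R2·(1−k)/k = 38.5 × 0.6683 = 25.73 kΩ.

R1 ≈ 25.7 kΩ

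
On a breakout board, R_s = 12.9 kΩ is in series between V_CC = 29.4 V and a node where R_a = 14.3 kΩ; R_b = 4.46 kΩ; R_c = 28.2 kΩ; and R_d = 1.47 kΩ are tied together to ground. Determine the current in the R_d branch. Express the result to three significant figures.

I ≈ 1.43 mA

Equivalent of the parallel group: R_p = 0.9902 kΩ.
V_A by voltage divider: V_A = 29.4 × 0.9902/(12.9 + 0.9902) = 2.096 V.
Branch current I = V_A/R_d = 2.096/1.47 = 1.426 mA.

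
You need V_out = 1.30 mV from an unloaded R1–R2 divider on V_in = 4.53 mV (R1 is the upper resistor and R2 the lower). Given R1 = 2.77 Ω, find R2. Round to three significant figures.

V_out/V_in = R2/(R1+R2) = 0.2870.
Rearranging, R2 = R1·k/(1−k) = 2.77 × 0.4025 = 1.115 Ω.

R2 ≈ 1.11 Ω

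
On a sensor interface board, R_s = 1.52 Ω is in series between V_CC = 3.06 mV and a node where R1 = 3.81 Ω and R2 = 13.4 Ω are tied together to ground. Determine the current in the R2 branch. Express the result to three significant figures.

I ≈ 0.151 mA

Parallel bank: R_p = 1/(1/3.81 + 1/13.4) = 2.967 Ω.
Node voltage V_A = V_CC · R_p/(R_s + R_p) = 3.06 × 0.6612 = 2.023 mV.
I(R2) = V_A / R2 = 2.023/13.4 = 0.1510 mA.
(Check via current divider: I_total = 0.6820 mA; share G_k/ΣG = 0.2214 → same result.)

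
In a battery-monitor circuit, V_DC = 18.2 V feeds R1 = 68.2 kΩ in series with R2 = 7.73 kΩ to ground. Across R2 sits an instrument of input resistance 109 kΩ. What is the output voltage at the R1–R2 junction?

R2 ‖ R_L = (7.73 × 109)/(7.73 + 109) = 7.218 kΩ.
Now apply the divider: V_out = 18.2 × 0.09571 = 1.742 V.

V_out ≈ 1.74 V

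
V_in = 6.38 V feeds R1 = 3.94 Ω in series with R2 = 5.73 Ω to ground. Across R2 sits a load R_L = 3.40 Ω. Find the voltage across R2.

V_out ≈ 2.24 V

First combine the lower leg with the load: R2 ‖ R_L = 2.134 Ω.
Now apply the divider: V_out = 6.38 × 0.3513 = 2.241 V.
(Unloaded it would be 3.78 V; the load pulls it down.)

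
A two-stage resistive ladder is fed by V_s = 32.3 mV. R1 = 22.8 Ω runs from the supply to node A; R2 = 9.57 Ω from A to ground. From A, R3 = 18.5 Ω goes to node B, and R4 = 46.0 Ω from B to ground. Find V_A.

V_A ≈ 8.65 mV

Node A sees R2 in parallel with the series input of stage 2, R3 + R4 = 64.50 Ω.
R2 ‖ (R3+R4) = 8.334 Ω.
First divider: V_A = V_s · 8.334/(22.8 + 8.334) = 8.646 mV.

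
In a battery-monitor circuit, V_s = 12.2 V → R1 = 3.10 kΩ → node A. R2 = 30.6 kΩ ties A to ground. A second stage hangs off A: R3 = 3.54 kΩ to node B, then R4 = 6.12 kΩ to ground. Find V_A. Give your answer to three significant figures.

V_A ≈ 8.58 V

The second stage (R3 + R4 = 9.660 kΩ) loads node A in parallel with R2.
Effective lower resistance at A: R2 ‖ 9.660 = 7.342 kΩ.
V_A = 12.2 × 7.342/(3.10 + 7.342) = 8.578 V.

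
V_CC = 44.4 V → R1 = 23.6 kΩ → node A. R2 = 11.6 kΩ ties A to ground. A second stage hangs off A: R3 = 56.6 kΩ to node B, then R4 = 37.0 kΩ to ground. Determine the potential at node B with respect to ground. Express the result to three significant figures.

V_B ≈ 5.34 V

Looking into the second stage from A: R3 + R4 = 93.60 kΩ appears in parallel with R2.
Effective lower resistance at A: R2 ‖ 93.60 = 10.32 kΩ.
V_A = 44.4 × 10.32/(23.6 + 10.32) = 13.51 V.
V_B = V_A × 0.3953 = 5.340 V.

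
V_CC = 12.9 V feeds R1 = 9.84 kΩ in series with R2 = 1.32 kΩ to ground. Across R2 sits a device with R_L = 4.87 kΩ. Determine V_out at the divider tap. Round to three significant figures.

R2 ‖ R_L = (1.32 × 4.87)/(1.32 + 4.87) = 1.039 kΩ.
Then V_out = V_CC · R2'/(R1 + R2') = 12.9 × 1.039/10.88 = 1.231 V.

V_out ≈ 1.23 V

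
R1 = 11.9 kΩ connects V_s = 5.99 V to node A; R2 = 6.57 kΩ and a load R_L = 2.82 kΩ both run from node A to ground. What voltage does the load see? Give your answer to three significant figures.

V_out ≈ 0.852 V

The load sits in parallel with R2, giving an effective lower resistance R2' = R2·R_L/(R2+R_L) = 1.973 kΩ.
Voltage divider with the loaded lower leg: V_out = 5.99 × 1.973/(11.9 + 1.973) = 5.99 × 0.1422 = 0.8519 V.
(Unloaded it would be 2.13 V; the load pulls it down.)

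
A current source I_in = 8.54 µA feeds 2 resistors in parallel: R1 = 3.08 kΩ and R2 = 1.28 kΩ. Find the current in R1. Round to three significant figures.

Two-branch current divider: I_k = I_in · R_other/(R_1 + R_2).
I(R1) = 8.54 × 1.28/(3.08 + 1.28) = 8.54 × 0.2936 = 2.507 µA.

I ≈ 2.51 µA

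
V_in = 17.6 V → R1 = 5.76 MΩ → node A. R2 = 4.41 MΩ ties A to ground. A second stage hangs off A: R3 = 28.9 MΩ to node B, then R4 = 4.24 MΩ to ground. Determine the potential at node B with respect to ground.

Node A sees R2 in parallel with the series input of stage 2, R3 + R4 = 33.14 MΩ.
R2 ‖ (R3+R4) = 3.892 MΩ.
V_A = 17.6 × 3.892/(5.76 + 3.892) = 7.097 V.
V_B = V_A × 0.1279 = 0.9080 V.

V_B ≈ 0.908 V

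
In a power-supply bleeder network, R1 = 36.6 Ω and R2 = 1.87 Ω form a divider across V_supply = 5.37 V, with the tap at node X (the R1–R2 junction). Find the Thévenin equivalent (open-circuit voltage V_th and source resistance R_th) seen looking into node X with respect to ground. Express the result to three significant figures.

V_th ≈ 0.261 V, R_th ≈ 1.78 Ω

With X open, the divider is unloaded: V_th = 5.37 × 1.87/38.47 = 0.2610 V.
With V_supply suppressed (replaced by a short), R_th = R1 ‖ R2 = (36.60 × 1.87)/(36.60 + 1.87) = 1.779 Ω.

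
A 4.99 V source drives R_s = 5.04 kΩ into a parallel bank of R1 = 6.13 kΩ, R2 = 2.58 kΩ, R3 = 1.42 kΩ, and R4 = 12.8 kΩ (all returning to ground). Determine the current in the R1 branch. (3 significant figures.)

I ≈ 0.105 mA

Combine the parallel branches: R_p = (1/6.13 + 1/2.58 + 1/1.42 + 1/12.8)⁻¹ = 0.7501 kΩ.
V_A by voltage divider: V_A = 4.99 × 0.7501/(5.04 + 0.7501) = 0.6465 V.
I(R1) = V_A / R1 = 0.6465/6.13 = 0.1055 mA.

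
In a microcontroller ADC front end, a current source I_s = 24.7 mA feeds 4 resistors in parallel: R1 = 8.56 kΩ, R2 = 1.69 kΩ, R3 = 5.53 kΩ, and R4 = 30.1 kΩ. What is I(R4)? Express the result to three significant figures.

Total conductance ΣG = 1/8.56 + 1/1.69 + 1/5.53 + 1/30.1 = 0.9226 (units of 1/kΩ).
By the current-divider rule, I = I_s · G_k/ΣG = 24.7 × 0.03601 = 0.8894 mA.

I ≈ 0.889 mA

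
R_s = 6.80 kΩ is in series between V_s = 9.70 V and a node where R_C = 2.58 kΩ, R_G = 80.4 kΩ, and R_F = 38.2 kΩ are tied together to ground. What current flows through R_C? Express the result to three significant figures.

I ≈ 0.964 mA

Equivalent of the parallel group: R_p = 2.346 kΩ.
V_A = 9.70 × 2.346/9.146 = 2.488 V.
Branch current I = V_A/R_C = 2.488/2.58 = 0.9645 mA.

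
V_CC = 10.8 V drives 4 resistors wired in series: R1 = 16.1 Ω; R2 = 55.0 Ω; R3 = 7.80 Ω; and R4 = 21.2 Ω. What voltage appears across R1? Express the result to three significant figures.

Total series resistance ΣR = 16.1 + 55.0 + 7.80 + 21.2 = 100.1 Ω.
By the voltage-divider rule, V = 10.8 × 16.10/100.1 = 1.737 V.

V ≈ 1.74 V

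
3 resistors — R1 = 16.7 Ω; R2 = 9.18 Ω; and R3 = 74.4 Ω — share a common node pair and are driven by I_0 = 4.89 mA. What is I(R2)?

I ≈ 2.92 mA

Conductances: ΣG = 1/16.7 + 1/9.18 + 1/74.4 = 0.1823 (1/Ω).
Current divider: I(R2) = I_0 · G_k/ΣG = 4.89 × (0.1089/0.1823) = 4.89 × 0.5977 = 2.923 mA.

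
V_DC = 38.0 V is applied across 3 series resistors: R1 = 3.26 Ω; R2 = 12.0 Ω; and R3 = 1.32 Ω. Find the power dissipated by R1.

P ≈ 17.1 W

The common current is I = 38.0/16.58 = 2.292 A.
P(R1) = I²·R1 = (2.292)² × 3.26 = 17.12 W.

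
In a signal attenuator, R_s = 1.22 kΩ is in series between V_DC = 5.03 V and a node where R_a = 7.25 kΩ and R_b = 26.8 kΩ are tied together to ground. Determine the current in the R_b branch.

Combine the parallel branches: R_p = (1/7.25 + 1/26.8)⁻¹ = 5.706 kΩ.
V_A by voltage divider: V_A = 5.03 × 5.706/(1.22 + 5.706) = 4.144 V.
Branch current I = V_A/R_b = 4.144/26.8 = 0.1546 mA.
(Equivalently: I_total = 0.7262 mA, then current-divider fraction G_k/ΣG = 0.2129.)

I ≈ 0.155 mA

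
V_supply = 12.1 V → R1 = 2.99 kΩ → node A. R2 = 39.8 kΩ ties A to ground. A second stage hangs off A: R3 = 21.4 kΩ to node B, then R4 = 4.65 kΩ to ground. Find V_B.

V_B ≈ 1.82 V

The second stage (R3 + R4 = 26.05 kΩ) loads node A in parallel with R2.
R2 ‖ (R3+R4) = 15.74 kΩ.
V_A = 12.1 × 15.74/(2.99 + 15.74) = 10.17 V.
V_B = V_A × 0.1785 = 1.815 V.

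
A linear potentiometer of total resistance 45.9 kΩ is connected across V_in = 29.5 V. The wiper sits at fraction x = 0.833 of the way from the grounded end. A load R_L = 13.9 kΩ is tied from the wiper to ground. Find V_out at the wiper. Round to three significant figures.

The pot divides into 7.665 kΩ above the wiper and 38.23 kΩ below.
Lower segment in parallel with the load: 38.23 ‖ 13.9 = 10.19 kΩ.
Loaded-divider output: V_out = 29.5 × 0.5708 = 16.84 V.
(Unloaded: V_out = x·V_in = 24.6 V.)

V_out ≈ 16.8 V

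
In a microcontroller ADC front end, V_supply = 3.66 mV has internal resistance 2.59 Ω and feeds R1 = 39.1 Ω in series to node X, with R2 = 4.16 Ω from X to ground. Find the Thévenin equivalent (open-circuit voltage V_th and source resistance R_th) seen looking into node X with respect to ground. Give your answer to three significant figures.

R1' = 2.59 + 39.1 = 41.69 Ω (source resistance + R1).
V_th is the unloaded tap voltage: V_supply · R2/(R1'+R2) = 3.66 × 0.09073 = 0.3321 mV.
Zeroing V_supply shorts the top of R1' to ground, so R_th = R1' ‖ R2 = 3.783 Ω.

V_th ≈ 0.332 mV, R_th ≈ 3.78 Ω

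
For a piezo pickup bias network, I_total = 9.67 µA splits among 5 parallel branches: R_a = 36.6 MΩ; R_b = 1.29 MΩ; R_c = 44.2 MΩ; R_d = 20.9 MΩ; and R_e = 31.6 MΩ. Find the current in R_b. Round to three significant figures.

I ≈ 8.29 µA

Total conductance ΣG = 1/36.6 + 1/1.29 + 1/44.2 + 1/20.9 + 1/31.6 = 0.9046 (units of 1/MΩ).
By the current-divider rule, I = I_total · G_k/ΣG = 9.67 × 0.8569 = 8.286 µA.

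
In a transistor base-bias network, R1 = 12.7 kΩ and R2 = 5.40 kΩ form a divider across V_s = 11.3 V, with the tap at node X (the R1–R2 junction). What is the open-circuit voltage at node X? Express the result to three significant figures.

Open-circuit (no load on X): V_th = V_s · R2/(R1 + R2) = 11.3 × 5.40/(12.70 + 5.40) = 3.371 V.

V_th ≈ 3.37 V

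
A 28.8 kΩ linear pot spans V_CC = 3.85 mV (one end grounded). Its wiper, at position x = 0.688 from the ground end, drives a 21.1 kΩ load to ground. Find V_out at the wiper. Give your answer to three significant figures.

V_out ≈ 2.05 mV

Split the track: R_lower = x·R_p = 19.81 kΩ, R_upper = (1−x)·R_p = 8.986 kΩ.
R_L loads the lower segment: effective lower R = 10.22 kΩ.
V_out = 3.85 × 10.22/(8.986 + 10.22) = 2.049 mV.
(Unloaded: V_out = x·V_CC = 2.65 mV.)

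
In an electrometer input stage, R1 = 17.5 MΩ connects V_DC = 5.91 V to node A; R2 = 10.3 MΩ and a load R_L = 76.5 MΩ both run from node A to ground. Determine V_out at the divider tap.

First combine the lower leg with the load: R2 ‖ R_L = 9.078 MΩ.
Voltage divider with the loaded lower leg: V_out = 5.91 × 9.078/(17.5 + 9.078) = 5.91 × 0.3416 = 2.019 V.

V_out ≈ 2.02 V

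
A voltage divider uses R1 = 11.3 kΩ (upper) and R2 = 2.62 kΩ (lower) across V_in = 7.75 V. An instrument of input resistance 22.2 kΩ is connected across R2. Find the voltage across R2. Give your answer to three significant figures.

R2 ‖ R_L = (2.62 × 22.2)/(2.62 + 22.2) = 2.343 kΩ.
Then V_out = V_in · R2'/(R1 + R2') = 7.75 × 2.343/13.64 = 1.331 V.
(Unloaded it would be 1.46 V; the load pulls it down.)

V_out ≈ 1.33 V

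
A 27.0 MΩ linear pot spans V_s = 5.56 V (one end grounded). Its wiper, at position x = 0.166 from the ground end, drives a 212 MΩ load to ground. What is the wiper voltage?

The pot divides into 22.52 MΩ above the wiper and 4.482 MΩ below.
R_L loads the lower segment: effective lower R = 4.389 MΩ.
Then V_out = V_s · 4.389/(22.52 + 4.389) = 0.9070 V.

V_out ≈ 0.907 V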